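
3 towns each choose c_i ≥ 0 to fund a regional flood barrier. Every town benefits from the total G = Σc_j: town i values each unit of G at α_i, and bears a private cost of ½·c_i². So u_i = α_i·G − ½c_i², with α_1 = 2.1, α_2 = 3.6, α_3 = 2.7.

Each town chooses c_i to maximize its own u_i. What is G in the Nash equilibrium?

Town i's FOC: ∂u_i/∂c_i = α_i − c_i = 0, so c_i* = α_i.
NE contributions = (2.1, 3.6, 2.7); G = 8.4.

8.4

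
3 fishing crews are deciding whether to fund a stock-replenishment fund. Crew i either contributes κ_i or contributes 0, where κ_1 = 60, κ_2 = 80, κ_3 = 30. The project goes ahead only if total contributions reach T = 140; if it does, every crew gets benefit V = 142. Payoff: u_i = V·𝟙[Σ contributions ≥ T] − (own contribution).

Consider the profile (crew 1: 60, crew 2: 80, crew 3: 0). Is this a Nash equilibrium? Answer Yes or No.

Yes

Total = 140 ≥ 140: provided.
Crew 1 (pledges 60, payoff 82): dropping to 0 → total 80, payoff 0. No gain.
Crew 2 (pledges 80, payoff 62): dropping to 0 → total 60, payoff 0. No gain.
Crew 3 (pledges 0, payoff 142): pledging 30 → total 170, payoff 112. No gain.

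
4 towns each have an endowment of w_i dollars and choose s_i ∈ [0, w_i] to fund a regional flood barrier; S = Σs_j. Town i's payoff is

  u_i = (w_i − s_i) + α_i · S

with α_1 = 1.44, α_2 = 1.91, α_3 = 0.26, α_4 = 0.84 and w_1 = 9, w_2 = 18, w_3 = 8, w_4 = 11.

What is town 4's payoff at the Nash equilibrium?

∂u_i/∂s_i = α_i − 1, so town i contributes w_i if α_i > 1, else 0.
α_i > 1 for i ∈ {1, 2}; NE contributions (9, 18, 0, 0), S = 27.
u_4 = (11 − 0) + 0.84·27 = 33.68.

33.68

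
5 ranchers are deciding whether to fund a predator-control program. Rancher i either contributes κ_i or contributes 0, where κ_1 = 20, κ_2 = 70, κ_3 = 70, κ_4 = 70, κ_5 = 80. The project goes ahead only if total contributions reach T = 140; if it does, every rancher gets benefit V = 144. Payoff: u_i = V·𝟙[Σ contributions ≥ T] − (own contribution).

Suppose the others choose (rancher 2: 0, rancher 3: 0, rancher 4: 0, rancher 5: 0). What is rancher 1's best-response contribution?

0

Others' total = 0. Even contributing 20 gives 20 < 140: no benefit either way.
Best response: 0.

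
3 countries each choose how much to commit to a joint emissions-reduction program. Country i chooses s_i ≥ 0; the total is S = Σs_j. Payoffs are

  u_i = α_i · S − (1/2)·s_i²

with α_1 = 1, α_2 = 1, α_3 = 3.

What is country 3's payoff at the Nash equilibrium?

10.5

Country i's FOC: ∂u_i/∂s_i = α_i − s_i = 0, so s_i* = α_i.
NE contributions = (1, 1, 3); S = 5.
u_3 = α_3·S − ½·(s_3)² = 3·5 − ½·3² = 10.5.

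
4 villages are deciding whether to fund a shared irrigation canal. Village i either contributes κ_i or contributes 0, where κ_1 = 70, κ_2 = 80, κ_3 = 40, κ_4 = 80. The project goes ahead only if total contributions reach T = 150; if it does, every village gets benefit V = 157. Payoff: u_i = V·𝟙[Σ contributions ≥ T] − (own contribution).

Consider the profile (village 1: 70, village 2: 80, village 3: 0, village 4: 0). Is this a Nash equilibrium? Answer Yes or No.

Total = 150 ≥ 150: provided.
Village 1 (pledges 70, payoff 87): dropping to 0 → total 80, payoff 0. No gain.
Village 2 (pledges 80, payoff 77): dropping to 0 → total 70, payoff 0. No gain.
Village 3 (pledges 0, payoff 157): pledging 40 → total 190, payoff 117. No gain.
Village 4 (pledges 0, payoff 157): pledging 80 → total 230, payoff 77. No gain.

Yes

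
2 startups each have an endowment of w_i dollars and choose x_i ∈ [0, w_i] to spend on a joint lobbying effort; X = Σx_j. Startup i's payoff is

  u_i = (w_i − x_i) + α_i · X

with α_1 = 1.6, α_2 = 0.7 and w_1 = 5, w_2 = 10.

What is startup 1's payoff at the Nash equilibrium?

8

∂u_i/∂x_i = α_i − 1, so startup i contributes w_i if α_i > 1, else 0.
α_i > 1 for i ∈ {1}; NE contributions (5, 0), X = 5.
u_1 = (5 − 5) + 1.6·5 = 8.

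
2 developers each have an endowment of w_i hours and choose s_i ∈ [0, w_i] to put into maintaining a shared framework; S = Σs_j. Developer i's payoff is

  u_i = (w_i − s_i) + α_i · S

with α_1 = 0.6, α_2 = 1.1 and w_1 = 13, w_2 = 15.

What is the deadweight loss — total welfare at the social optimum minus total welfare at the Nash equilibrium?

9.1

∂u_i/∂s_i = α_i − 1, so developer i contributes w_i if α_i > 1, else 0.
α_i > 1 for i ∈ {2}; NE contributions (0, 15), S = 15.
W^NE = Σw_i − S^NE + (Σα_i)·S^NE = 28 + 0.7·15 = 38.5.
Planner: ∂(Σu_j)/∂s_i = Σα_j − 1 = 0.7 > 0, so everyone contributes w_i; S^SO = 28, W^SO = 28 + 0.7·28 = 47.6.
Deadweight loss = 9.1.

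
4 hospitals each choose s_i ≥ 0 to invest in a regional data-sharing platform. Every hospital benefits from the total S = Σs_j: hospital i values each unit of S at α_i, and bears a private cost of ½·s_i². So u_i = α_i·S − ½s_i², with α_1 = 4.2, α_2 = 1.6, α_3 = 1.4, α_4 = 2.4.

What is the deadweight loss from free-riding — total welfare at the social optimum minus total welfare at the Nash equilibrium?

Hospital i's FOC: ∂u_i/∂s_i = α_i − s_i = 0, so s_i* = α_i.
NE contributions = (4.2, 1.6, 1.4, 2.4); S = 9.6.
W^NE = (Σα)·S − ½Σα_i² = 9.6² − ½·27.92 = 78.2.
Planner sets s_i = Σα_j = 9.6 for every i, so S^SO = 4·9.6 = 38.4.
W^SO = (Σα)·S^SO − ½·4·(Σα)² = (4/2)·9.6² = 184.32.
Deadweight loss = W^SO − W^NE = 106.12.

106.12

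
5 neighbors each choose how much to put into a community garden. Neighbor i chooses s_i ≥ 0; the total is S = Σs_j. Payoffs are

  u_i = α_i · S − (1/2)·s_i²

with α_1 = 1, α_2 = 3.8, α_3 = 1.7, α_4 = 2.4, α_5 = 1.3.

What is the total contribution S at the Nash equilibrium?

Neighbor i's FOC: ∂u_i/∂s_i = α_i − s_i = 0, so s_i* = α_i.
NE contributions = (1, 3.8, 1.7, 2.4, 1.3); S = 10.2.

10.2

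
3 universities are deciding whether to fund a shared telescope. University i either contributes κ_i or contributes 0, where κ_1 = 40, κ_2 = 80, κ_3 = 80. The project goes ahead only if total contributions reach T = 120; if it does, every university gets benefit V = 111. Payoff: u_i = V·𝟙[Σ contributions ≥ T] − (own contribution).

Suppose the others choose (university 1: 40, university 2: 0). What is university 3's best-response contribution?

Others' total = 40. Contributing 80 brings total to 120 ≥ 120: gain V − κ_3 = 31.
Best response: 80.

80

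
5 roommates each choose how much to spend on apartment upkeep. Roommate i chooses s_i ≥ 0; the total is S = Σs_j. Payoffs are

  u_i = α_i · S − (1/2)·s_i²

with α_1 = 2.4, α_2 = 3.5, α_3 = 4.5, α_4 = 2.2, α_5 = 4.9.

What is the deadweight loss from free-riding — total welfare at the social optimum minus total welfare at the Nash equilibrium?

Roommate i's FOC: ∂u_i/∂s_i = α_i − s_i = 0, so s_i* = α_i.
NE contributions = (2.4, 3.5, 4.5, 2.2, 4.9); S = 17.5.
W^NE = (Σα)·S − ½Σα_i² = 17.5² − ½·67.11 = 272.695.
Planner sets s_i = Σα_j = 17.5 for every i, so S^SO = 5·17.5 = 87.5.
W^SO = (Σα)·S^SO − ½·5·(Σα)² = (5/2)·17.5² = 765.625.
Deadweight loss = W^SO − W^NE = 492.93.

492.93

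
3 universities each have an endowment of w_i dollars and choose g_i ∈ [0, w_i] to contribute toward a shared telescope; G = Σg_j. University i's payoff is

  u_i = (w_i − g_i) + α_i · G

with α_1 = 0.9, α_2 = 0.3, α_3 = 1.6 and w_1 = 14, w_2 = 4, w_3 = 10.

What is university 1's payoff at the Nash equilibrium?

23

∂u_i/∂g_i = α_i − 1, so university i contributes w_i if α_i > 1, else 0.
α_i > 1 for i ∈ {3}; NE contributions (0, 0, 10), G = 10.
u_1 = (14 − 0) + 0.9·10 = 23.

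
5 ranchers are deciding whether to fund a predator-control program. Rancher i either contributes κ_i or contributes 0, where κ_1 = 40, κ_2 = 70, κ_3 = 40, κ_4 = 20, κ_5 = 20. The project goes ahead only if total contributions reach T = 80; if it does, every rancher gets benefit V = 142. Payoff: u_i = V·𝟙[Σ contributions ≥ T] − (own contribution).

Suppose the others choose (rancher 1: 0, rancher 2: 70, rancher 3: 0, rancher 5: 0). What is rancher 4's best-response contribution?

Others' total = 70. Contributing 20 brings total to 90 ≥ 80: gain V − κ_4 = 122.
Best response: 20.

20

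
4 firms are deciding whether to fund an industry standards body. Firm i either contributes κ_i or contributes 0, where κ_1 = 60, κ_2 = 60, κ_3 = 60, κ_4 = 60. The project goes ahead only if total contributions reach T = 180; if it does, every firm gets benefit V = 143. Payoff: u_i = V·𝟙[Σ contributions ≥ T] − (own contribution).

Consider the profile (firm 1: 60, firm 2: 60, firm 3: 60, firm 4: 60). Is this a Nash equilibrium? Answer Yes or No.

Total = 240 ≥ 180: provided.
Firm 1 (pledges 60, payoff 83): dropping to 0 → total 180, payoff 143. Profitable deviation.

No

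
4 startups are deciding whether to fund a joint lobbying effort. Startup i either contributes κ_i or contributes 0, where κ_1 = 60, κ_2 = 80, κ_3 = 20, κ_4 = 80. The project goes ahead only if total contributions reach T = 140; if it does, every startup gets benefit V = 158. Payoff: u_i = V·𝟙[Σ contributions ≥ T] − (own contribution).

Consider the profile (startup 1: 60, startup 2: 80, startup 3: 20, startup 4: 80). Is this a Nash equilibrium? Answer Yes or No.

No

Total = 240 ≥ 140: provided.
Startup 1 (pledges 60, payoff 98): dropping to 0 → total 180, payoff 158. Profitable deviation.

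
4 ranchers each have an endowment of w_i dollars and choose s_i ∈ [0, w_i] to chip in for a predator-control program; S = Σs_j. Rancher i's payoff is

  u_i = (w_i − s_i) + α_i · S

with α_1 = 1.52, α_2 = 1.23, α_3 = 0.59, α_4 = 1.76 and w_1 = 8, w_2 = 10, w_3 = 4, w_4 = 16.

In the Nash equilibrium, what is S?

∂u_i/∂s_i = α_i − 1, so rancher i contributes w_i if α_i > 1, else 0.
α_i > 1 for i ∈ {1, 2, 4}; NE contributions (8, 10, 0, 16), S = 34.

34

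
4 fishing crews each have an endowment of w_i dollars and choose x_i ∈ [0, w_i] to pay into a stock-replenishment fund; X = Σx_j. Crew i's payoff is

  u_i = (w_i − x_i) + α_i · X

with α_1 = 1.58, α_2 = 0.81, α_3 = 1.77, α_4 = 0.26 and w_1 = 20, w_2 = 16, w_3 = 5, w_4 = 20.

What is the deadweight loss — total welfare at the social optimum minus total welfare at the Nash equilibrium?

123.12

∂u_i/∂x_i = α_i − 1, so crew i contributes w_i if α_i > 1, else 0.
α_i > 1 for i ∈ {1, 3}; NE contributions (20, 0, 5, 0), X = 25.
W^NE = Σw_i − X^NE + (Σα_i)·X^NE = 61 + 3.42·25 = 146.5.
Planner: ∂(Σu_j)/∂x_i = Σα_j − 1 = 3.42 > 0, so everyone contributes w_i; X^SO = 61, W^SO = 61 + 3.42·61 = 269.62.
Deadweight loss = 123.12.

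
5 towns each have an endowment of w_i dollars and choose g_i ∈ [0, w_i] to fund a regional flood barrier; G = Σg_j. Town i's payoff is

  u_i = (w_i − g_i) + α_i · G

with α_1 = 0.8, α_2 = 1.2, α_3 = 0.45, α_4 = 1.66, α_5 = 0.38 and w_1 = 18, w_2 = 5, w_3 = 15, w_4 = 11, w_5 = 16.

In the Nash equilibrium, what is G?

∂u_i/∂g_i = α_i − 1, so town i contributes w_i if α_i > 1, else 0.
α_i > 1 for i ∈ {2, 4}; NE contributions (0, 5, 0, 11, 0), G = 16.

16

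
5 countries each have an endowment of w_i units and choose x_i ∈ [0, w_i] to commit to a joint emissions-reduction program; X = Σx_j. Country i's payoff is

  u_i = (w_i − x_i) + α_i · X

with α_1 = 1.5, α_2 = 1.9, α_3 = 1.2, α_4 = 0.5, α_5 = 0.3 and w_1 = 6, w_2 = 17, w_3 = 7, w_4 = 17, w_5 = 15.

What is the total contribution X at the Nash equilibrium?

∂u_i/∂x_i = α_i − 1, so country i contributes w_i if α_i > 1, else 0.
α_i > 1 for i ∈ {1, 2, 3}; NE contributions (6, 17, 7, 0, 0), X = 30.

30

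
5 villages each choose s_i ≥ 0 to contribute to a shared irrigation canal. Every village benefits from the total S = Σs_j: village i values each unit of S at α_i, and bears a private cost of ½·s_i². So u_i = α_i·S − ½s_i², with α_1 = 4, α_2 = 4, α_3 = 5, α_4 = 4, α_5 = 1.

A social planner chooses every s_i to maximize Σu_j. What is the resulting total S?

90

Planner FOC: ∂(Σu_j)/∂s_i = (Σα_j) − s_i = 0, so s_i^SO = Σα_j = 18 for every i; S^SO = 90.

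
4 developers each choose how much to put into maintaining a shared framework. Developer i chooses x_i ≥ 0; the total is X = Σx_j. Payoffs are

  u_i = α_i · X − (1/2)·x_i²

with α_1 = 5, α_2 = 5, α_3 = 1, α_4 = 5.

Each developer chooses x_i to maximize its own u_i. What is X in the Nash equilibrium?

16

Developer i's FOC: ∂u_i/∂x_i = α_i − x_i = 0, so x_i* = α_i.
NE contributions = (5, 5, 1, 5); X = 16.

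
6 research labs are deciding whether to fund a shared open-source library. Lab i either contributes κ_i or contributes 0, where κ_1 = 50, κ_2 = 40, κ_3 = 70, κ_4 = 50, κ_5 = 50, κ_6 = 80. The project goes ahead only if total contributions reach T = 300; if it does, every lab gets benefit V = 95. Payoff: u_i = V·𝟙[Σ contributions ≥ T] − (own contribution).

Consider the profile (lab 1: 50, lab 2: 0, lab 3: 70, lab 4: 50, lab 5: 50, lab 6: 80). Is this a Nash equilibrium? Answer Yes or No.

Yes

Total = 300 ≥ 300: provided.
Lab 1 (pledges 50, payoff 45): dropping to 0 → total 250, payoff 0. No gain.
Lab 2 (pledges 0, payoff 95): pledging 40 → total 340, payoff 55. No gain.
Lab 3 (pledges 70, payoff 25): dropping to 0 → total 230, payoff 0. No gain.
Lab 4 (pledges 50, payoff 45): dropping to 0 → total 250, payoff 0. No gain.
Lab 5 (pledges 50, payoff 45): dropping to 0 → total 250, payoff 0. No gain.
Lab 6 (pledges 80, payoff 15): dropping to 0 → total 220, payoff 0. No gain.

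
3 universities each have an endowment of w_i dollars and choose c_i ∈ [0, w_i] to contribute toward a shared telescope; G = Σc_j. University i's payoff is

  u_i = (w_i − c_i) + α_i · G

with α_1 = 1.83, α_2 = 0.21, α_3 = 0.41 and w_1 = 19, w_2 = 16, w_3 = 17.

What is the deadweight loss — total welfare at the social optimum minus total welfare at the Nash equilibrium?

47.85

∂u_i/∂c_i = α_i − 1, so university i contributes w_i if α_i > 1, else 0.
α_i > 1 for i ∈ {1}; NE contributions (19, 0, 0), G = 19.
W^NE = Σw_i − G^NE + (Σα_i)·G^NE = 52 + 1.45·19 = 79.55.
Planner: ∂(Σu_j)/∂c_i = Σα_j − 1 = 1.45 > 0, so everyone contributes w_i; G^SO = 52, W^SO = 52 + 1.45·52 = 127.4.
Deadweight loss = 47.85.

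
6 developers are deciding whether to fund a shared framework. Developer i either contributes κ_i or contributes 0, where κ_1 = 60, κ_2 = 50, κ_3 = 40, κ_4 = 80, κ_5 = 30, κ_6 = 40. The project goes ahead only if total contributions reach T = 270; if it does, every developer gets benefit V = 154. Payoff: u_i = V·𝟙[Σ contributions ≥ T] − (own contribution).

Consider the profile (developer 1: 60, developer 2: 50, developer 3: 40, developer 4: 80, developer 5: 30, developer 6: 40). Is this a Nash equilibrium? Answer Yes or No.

Total = 300 ≥ 270: provided.
Developer 1 (pledges 60, payoff 94): dropping to 0 → total 240, payoff 0. No gain.
Developer 2 (pledges 50, payoff 104): dropping to 0 → total 250, payoff 0. No gain.
Developer 3 (pledges 40, payoff 114): dropping to 0 → total 260, payoff 0. No gain.
Developer 4 (pledges 80, payoff 74): dropping to 0 → total 220, payoff 0. No gain.
Developer 5 (pledges 30, payoff 124): dropping to 0 → total 270, payoff 154. Profitable deviation.

No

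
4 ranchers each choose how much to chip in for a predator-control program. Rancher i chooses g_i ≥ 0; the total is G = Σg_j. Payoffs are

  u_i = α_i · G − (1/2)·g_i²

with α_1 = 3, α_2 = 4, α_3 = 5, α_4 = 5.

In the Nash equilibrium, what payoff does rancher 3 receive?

72.5

Rancher i's FOC: ∂u_i/∂g_i = α_i − g_i = 0, so g_i* = α_i.
NE contributions = (3, 4, 5, 5); G = 17.
u_3 = α_3·G − ½·(g_3)² = 5·17 − ½·5² = 72.5.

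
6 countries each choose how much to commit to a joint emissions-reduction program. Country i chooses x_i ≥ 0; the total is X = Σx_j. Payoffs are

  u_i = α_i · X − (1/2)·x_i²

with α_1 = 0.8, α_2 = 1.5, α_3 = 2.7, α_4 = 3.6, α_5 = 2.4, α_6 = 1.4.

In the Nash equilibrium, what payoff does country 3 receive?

Country i's FOC: ∂u_i/∂x_i = α_i − x_i = 0, so x_i* = α_i.
NE contributions = (0.8, 1.5, 2.7, 3.6, 2.4, 1.4); X = 12.4.
u_3 = α_3·X − ½·(x_3)² = 2.7·12.4 − ½·2.7² = 29.835.

29.835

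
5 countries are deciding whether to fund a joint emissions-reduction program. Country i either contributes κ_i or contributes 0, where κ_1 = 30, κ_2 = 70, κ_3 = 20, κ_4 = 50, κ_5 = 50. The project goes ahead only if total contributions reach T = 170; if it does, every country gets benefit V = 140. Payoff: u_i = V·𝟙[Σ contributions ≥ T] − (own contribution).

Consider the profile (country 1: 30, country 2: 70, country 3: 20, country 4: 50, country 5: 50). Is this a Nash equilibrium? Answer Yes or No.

No

Total = 220 ≥ 170: provided.
Country 1 (pledges 30, payoff 110): dropping to 0 → total 190, payoff 140. Profitable deviation.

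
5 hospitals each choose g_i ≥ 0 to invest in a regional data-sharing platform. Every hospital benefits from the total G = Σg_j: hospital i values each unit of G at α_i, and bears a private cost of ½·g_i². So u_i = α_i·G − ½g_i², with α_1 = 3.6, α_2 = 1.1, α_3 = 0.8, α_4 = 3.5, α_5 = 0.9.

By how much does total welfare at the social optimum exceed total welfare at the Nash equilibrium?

160.95

Hospital i's FOC: ∂u_i/∂g_i = α_i − g_i = 0, so g_i* = α_i.
NE contributions = (3.6, 1.1, 0.8, 3.5, 0.9); G = 9.9.
W^NE = (Σα)·G − ½Σα_i² = 9.9² − ½·27.87 = 84.075.
Planner sets g_i = Σα_j = 9.9 for every i, so G^SO = 5·9.9 = 49.5.
W^SO = (Σα)·G^SO − ½·5·(Σα)² = (5/2)·9.9² = 245.025.
Deadweight loss = W^SO − W^NE = 160.95.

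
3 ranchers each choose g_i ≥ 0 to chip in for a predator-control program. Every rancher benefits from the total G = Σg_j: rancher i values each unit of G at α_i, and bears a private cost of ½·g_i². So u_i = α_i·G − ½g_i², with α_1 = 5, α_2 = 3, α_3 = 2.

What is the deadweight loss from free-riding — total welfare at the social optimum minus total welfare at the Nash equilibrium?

Rancher i's FOC: ∂u_i/∂g_i = α_i − g_i = 0, so g_i* = α_i.
NE contributions = (5, 3, 2); G = 10.
W^NE = (Σα)·G − ½Σα_i² = 10² − ½·38 = 81.
Planner sets g_i = Σα_j = 10 for every i, so G^SO = 3·10 = 30.
W^SO = (Σα)·G^SO − ½·3·(Σα)² = (3/2)·10² = 150.
Deadweight loss = W^SO − W^NE = 69.

69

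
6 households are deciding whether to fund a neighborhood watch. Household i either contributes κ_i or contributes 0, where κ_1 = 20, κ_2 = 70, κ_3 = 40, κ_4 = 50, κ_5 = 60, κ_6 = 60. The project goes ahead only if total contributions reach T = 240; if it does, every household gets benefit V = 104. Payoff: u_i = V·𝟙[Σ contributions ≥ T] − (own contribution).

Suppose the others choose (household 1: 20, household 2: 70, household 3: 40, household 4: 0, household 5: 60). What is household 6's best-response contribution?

60

Others' total = 190. Contributing 60 brings total to 250 ≥ 240: gain V − κ_6 = 44.
Best response: 60.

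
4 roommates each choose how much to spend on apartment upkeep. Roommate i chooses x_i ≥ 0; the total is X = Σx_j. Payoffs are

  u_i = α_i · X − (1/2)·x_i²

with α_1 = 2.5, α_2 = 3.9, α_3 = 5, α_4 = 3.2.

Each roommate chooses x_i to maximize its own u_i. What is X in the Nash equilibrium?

14.6

Roommate i's FOC: ∂u_i/∂x_i = α_i − x_i = 0, so x_i* = α_i.
NE contributions = (2.5, 3.9, 5, 3.2); X = 14.6.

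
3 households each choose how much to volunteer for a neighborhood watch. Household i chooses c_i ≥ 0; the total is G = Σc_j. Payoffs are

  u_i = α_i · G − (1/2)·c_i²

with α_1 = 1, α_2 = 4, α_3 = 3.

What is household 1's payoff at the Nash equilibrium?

Household i's FOC: ∂u_i/∂c_i = α_i − c_i = 0, so c_i* = α_i.
NE contributions = (1, 4, 3); G = 8.
u_1 = α_1·G − ½·(c_1)² = 1·8 − ½·1² = 7.5.

7.5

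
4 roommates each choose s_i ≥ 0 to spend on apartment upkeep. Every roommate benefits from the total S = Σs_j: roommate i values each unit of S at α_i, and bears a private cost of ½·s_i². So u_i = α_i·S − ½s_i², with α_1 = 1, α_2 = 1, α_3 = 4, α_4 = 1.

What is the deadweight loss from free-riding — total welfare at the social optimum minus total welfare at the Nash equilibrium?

58.5

Roommate i's FOC: ∂u_i/∂s_i = α_i − s_i = 0, so s_i* = α_i.
NE contributions = (1, 1, 4, 1); S = 7.
W^NE = (Σα)·S − ½Σα_i² = 7² − ½·19 = 39.5.
Planner sets s_i = Σα_j = 7 for every i, so S^SO = 4·7 = 28.
W^SO = (Σα)·S^SO − ½·4·(Σα)² = (4/2)·7² = 98.
Deadweight loss = W^SO − W^NE = 58.5.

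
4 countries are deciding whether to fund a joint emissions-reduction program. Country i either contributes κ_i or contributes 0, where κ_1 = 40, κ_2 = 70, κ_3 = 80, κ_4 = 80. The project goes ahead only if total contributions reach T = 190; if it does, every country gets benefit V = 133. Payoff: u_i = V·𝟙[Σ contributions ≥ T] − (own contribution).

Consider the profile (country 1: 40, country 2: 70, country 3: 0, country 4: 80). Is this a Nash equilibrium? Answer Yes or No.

Total = 190 ≥ 190: provided.
Country 1 (pledges 40, payoff 93): dropping to 0 → total 150, payoff 0. No gain.
Country 2 (pledges 70, payoff 63): dropping to 0 → total 120, payoff 0. No gain.
Country 3 (pledges 0, payoff 133): pledging 80 → total 270, payoff 53. No gain.
Country 4 (pledges 80, payoff 53): dropping to 0 → total 110, payoff 0. No gain.

Yes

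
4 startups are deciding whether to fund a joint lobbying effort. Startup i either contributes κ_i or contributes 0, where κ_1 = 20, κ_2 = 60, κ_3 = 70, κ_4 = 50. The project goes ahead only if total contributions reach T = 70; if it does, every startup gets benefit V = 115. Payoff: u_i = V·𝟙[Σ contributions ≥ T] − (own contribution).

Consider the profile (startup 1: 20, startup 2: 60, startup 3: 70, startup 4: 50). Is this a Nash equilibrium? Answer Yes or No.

No

Total = 200 ≥ 70: provided.
Startup 1 (pledges 20, payoff 95): dropping to 0 → total 180, payoff 115. Profitable deviation.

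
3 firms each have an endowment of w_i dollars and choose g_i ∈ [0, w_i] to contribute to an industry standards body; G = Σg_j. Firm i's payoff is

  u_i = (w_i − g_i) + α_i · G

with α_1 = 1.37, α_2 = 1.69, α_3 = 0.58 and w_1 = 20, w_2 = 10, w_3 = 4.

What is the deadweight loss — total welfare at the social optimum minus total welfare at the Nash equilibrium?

10.56

∂u_i/∂g_i = α_i − 1, so firm i contributes w_i if α_i > 1, else 0.
α_i > 1 for i ∈ {1, 2}; NE contributions (20, 10, 0), G = 30.
W^NE = Σw_i − G^NE + (Σα_i)·G^NE = 34 + 2.64·30 = 113.2.
Planner: ∂(Σu_j)/∂g_i = Σα_j − 1 = 2.64 > 0, so everyone contributes w_i; G^SO = 34, W^SO = 34 + 2.64·34 = 123.76.
Deadweight loss = 10.56.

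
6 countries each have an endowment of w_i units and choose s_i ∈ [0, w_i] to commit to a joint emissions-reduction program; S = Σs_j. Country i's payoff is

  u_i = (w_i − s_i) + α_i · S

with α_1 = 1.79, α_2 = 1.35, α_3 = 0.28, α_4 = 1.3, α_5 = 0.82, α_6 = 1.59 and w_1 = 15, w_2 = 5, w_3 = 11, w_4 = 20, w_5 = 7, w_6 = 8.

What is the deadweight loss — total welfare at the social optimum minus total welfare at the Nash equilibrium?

110.34

∂u_i/∂s_i = α_i − 1, so country i contributes w_i if α_i > 1, else 0.
α_i > 1 for i ∈ {1, 2, 4, 6}; NE contributions (15, 5, 0, 20, 0, 8), S = 48.
W^NE = Σw_i − S^NE + (Σα_i)·S^NE = 66 + 6.13·48 = 360.24.
Planner: ∂(Σu_j)/∂s_i = Σα_j − 1 = 6.13 > 0, so everyone contributes w_i; S^SO = 66, W^SO = 66 + 6.13·66 = 470.58.
Deadweight loss = 110.34.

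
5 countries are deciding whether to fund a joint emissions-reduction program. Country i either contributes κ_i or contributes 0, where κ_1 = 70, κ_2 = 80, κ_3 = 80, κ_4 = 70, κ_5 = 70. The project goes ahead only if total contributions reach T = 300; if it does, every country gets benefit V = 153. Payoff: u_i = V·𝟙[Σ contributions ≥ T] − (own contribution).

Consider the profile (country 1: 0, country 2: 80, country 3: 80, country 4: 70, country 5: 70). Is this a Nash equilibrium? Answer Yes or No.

Yes

Total = 300 ≥ 300: provided.
Country 1 (pledges 0, payoff 153): pledging 70 → total 370, payoff 83. No gain.
Country 2 (pledges 80, payoff 73): dropping to 0 → total 220, payoff 0. No gain.
Country 3 (pledges 80, payoff 73): dropping to 0 → total 220, payoff 0. No gain.
Country 4 (pledges 70, payoff 83): dropping to 0 → total 230, payoff 0. No gain.
Country 5 (pledges 70, payoff 83): dropping to 0 → total 230, payoff 0. No gain.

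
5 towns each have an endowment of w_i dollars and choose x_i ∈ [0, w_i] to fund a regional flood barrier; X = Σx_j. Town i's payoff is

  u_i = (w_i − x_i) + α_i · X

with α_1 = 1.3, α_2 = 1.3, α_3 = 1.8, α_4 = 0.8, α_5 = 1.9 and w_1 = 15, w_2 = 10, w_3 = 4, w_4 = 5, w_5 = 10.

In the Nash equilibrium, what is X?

∂u_i/∂x_i = α_i − 1, so town i contributes w_i if α_i > 1, else 0.
α_i > 1 for i ∈ {1, 2, 3, 5}; NE contributions (15, 10, 4, 0, 10), X = 39.

39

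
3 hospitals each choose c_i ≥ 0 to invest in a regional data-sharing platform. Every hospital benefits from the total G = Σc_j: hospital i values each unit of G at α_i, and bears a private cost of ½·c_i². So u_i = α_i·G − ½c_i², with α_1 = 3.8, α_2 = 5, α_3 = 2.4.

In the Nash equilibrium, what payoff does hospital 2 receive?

43.5

Hospital i's FOC: ∂u_i/∂c_i = α_i − c_i = 0, so c_i* = α_i.
NE contributions = (3.8, 5, 2.4); G = 11.2.
u_2 = α_2·G − ½·(c_2)² = 5·11.2 − ½·5² = 43.5.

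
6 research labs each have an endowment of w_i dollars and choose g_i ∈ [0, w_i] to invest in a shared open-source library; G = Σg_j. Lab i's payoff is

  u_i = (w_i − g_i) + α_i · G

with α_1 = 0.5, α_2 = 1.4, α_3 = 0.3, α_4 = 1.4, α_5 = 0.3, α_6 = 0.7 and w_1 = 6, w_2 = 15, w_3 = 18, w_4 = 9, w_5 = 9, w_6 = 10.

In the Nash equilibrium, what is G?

24

∂u_i/∂g_i = α_i − 1, so lab i contributes w_i if α_i > 1, else 0.
α_i > 1 for i ∈ {2, 4}; NE contributions (0, 15, 0, 9, 0, 0), G = 24.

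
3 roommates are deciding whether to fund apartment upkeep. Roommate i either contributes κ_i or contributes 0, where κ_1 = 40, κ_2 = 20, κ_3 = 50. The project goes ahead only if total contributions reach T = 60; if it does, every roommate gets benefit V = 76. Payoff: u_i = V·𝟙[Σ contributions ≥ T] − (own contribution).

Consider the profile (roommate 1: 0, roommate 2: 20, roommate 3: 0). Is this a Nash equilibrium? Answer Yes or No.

No

Total = 20 < 60: not provided.
Roommate 1 (pledges 0, payoff 0): pledging 40 → total 60, payoff 36. Profitable deviation.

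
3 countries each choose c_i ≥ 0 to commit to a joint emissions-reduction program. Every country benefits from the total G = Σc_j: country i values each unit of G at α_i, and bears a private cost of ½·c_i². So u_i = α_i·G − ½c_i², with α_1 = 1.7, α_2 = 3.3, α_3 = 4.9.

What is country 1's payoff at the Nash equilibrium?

Country i's FOC: ∂u_i/∂c_i = α_i − c_i = 0, so c_i* = α_i.
NE contributions = (1.7, 3.3, 4.9); G = 9.9.
u_1 = α_1·G − ½·(c_1)² = 1.7·9.9 − ½·1.7² = 15.385.

15.385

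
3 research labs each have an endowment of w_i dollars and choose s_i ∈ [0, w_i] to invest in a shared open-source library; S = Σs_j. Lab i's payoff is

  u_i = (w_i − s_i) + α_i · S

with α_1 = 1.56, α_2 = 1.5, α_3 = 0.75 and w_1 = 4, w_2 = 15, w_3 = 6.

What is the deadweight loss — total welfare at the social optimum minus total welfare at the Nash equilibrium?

16.86

∂u_i/∂s_i = α_i − 1, so lab i contributes w_i if α_i > 1, else 0.
α_i > 1 for i ∈ {1, 2}; NE contributions (4, 15, 0), S = 19.
W^NE = Σw_i − S^NE + (Σα_i)·S^NE = 25 + 2.81·19 = 78.39.
Planner: ∂(Σu_j)/∂s_i = Σα_j − 1 = 2.81 > 0, so everyone contributes w_i; S^SO = 25, W^SO = 25 + 2.81·25 = 95.25.
Deadweight loss = 16.86.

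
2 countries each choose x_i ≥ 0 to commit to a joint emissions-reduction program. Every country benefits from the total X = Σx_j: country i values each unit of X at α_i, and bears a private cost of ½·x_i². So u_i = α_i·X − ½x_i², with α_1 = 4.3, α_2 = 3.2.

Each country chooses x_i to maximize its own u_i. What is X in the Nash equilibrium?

Country i's FOC: ∂u_i/∂x_i = α_i − x_i = 0, so x_i* = α_i.
NE contributions = (4.3, 3.2); X = 7.5.

7.5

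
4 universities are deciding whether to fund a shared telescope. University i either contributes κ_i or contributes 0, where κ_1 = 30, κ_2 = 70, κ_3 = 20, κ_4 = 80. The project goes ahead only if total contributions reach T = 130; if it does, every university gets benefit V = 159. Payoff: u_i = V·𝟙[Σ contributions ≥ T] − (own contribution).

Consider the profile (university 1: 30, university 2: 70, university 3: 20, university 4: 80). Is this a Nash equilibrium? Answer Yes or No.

Total = 200 ≥ 130: provided.
University 1 (pledges 30, payoff 129): dropping to 0 → total 170, payoff 159. Profitable deviation.

No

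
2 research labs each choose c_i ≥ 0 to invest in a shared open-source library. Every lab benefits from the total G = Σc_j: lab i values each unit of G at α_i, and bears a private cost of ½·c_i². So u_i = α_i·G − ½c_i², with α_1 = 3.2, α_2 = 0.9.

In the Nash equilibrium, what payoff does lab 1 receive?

8

Lab i's FOC: ∂u_i/∂c_i = α_i − c_i = 0, so c_i* = α_i.
NE contributions = (3.2, 0.9); G = 4.1.
u_1 = α_1·G − ½·(c_1)² = 3.2·4.1 − ½·3.2² = 8.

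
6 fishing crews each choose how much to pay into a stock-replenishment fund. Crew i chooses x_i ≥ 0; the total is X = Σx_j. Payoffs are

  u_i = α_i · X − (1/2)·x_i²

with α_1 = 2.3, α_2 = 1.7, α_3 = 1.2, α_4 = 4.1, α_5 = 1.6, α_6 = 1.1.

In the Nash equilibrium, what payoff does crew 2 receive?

18.955

Crew i's FOC: ∂u_i/∂x_i = α_i − x_i = 0, so x_i* = α_i.
NE contributions = (2.3, 1.7, 1.2, 4.1, 1.6, 1.1); X = 12.
u_2 = α_2·X − ½·(x_2)² = 1.7·12 − ½·1.7² = 18.955.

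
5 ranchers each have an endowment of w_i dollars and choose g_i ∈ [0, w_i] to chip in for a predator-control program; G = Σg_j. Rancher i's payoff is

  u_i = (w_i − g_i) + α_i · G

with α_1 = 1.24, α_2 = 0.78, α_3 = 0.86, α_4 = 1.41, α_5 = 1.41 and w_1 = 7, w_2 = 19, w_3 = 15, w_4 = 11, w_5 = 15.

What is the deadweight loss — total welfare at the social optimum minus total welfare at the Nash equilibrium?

∂u_i/∂g_i = α_i − 1, so rancher i contributes w_i if α_i > 1, else 0.
α_i > 1 for i ∈ {1, 4, 5}; NE contributions (7, 0, 0, 11, 15), G = 33.
W^NE = Σw_i − G^NE + (Σα_i)·G^NE = 67 + 4.7·33 = 222.1.
Planner: ∂(Σu_j)/∂g_i = Σα_j − 1 = 4.7 > 0, so everyone contributes w_i; G^SO = 67, W^SO = 67 + 4.7·67 = 381.9.
Deadweight loss = 159.8.

159.8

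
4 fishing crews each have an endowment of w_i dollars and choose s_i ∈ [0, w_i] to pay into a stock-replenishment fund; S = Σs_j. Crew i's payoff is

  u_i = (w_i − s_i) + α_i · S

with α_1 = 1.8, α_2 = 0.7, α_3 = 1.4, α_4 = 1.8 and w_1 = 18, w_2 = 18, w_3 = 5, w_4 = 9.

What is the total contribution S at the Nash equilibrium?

32

∂u_i/∂s_i = α_i − 1, so crew i contributes w_i if α_i > 1, else 0.
α_i > 1 for i ∈ {1, 3, 4}; NE contributions (18, 0, 5, 9), S = 32.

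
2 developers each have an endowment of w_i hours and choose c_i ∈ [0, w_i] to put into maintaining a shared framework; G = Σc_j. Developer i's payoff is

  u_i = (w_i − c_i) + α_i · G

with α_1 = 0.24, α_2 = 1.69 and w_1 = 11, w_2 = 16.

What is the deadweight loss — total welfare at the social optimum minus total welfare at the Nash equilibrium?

10.23

∂u_i/∂c_i = α_i − 1, so developer i contributes w_i if α_i > 1, else 0.
α_i > 1 for i ∈ {2}; NE contributions (0, 16), G = 16.
W^NE = Σw_i − G^NE + (Σα_i)·G^NE = 27 + 0.93·16 = 41.88.
Planner: ∂(Σu_j)/∂c_i = Σα_j − 1 = 0.93 > 0, so everyone contributes w_i; G^SO = 27, W^SO = 27 + 0.93·27 = 52.11.
Deadweight loss = 10.23.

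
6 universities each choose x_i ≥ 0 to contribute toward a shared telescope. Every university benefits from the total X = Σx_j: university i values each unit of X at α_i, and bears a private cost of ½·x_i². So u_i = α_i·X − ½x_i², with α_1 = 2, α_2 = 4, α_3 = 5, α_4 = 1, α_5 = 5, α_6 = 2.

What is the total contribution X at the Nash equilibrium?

University i's FOC: ∂u_i/∂x_i = α_i − x_i = 0, so x_i* = α_i.
NE contributions = (2, 4, 5, 1, 5, 2); X = 19.

19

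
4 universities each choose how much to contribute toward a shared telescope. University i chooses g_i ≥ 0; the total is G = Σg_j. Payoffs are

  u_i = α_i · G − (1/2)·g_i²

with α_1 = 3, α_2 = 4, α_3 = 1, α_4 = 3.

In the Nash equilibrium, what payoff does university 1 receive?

University i's FOC: ∂u_i/∂g_i = α_i − g_i = 0, so g_i* = α_i.
NE contributions = (3, 4, 1, 3); G = 11.
u_1 = α_1·G − ½·(g_1)² = 3·11 − ½·3² = 28.5.

28.5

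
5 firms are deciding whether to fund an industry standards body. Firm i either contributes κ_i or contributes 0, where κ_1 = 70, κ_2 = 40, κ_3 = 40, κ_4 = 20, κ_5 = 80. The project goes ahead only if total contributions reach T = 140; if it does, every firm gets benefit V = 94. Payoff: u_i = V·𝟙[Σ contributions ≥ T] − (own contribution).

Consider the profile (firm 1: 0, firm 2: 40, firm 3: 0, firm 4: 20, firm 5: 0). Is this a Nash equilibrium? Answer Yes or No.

Total = 60 < 140: not provided.
Firm 1 (pledges 0, payoff 0): pledging 70 → total 130, payoff -70. No gain.
Firm 2 (pledges 40, payoff -40): dropping to 0 → total 20, payoff 0. Profitable deviation.

No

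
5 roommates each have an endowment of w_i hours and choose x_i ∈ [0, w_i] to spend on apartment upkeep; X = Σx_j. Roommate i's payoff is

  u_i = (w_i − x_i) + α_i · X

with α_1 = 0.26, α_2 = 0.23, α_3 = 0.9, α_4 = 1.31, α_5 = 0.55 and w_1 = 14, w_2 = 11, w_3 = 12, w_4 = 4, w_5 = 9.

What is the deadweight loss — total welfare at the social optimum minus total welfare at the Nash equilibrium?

103.5

∂u_i/∂x_i = α_i − 1, so roommate i contributes w_i if α_i > 1, else 0.
α_i > 1 for i ∈ {4}; NE contributions (0, 0, 0, 4, 0), X = 4.
W^NE = Σw_i − X^NE + (Σα_i)·X^NE = 50 + 2.25·4 = 59.
Planner: ∂(Σu_j)/∂x_i = Σα_j − 1 = 2.25 > 0, so everyone contributes w_i; X^SO = 50, W^SO = 50 + 2.25·50 = 162.5.
Deadweight loss = 103.5.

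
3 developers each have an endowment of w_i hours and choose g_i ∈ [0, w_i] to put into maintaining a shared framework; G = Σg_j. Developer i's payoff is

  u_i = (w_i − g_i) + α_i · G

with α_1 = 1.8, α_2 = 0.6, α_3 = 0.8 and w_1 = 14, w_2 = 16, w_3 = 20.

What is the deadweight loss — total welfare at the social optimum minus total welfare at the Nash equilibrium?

79.2

∂u_i/∂g_i = α_i − 1, so developer i contributes w_i if α_i > 1, else 0.
α_i > 1 for i ∈ {1}; NE contributions (14, 0, 0), G = 14.
W^NE = Σw_i − G^NE + (Σα_i)·G^NE = 50 + 2.2·14 = 80.8.
Planner: ∂(Σu_j)/∂g_i = Σα_j − 1 = 2.2 > 0, so everyone contributes w_i; G^SO = 50, W^SO = 50 + 2.2·50 = 160.
Deadweight loss = 79.2.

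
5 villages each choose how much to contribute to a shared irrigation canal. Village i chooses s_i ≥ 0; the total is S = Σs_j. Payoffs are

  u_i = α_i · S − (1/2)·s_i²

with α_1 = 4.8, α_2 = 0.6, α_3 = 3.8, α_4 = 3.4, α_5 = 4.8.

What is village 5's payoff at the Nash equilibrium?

Village i's FOC: ∂u_i/∂s_i = α_i − s_i = 0, so s_i* = α_i.
NE contributions = (4.8, 0.6, 3.8, 3.4, 4.8); S = 17.4.
u_5 = α_5·S − ½·(s_5)² = 4.8·17.4 − ½·4.8² = 72.

72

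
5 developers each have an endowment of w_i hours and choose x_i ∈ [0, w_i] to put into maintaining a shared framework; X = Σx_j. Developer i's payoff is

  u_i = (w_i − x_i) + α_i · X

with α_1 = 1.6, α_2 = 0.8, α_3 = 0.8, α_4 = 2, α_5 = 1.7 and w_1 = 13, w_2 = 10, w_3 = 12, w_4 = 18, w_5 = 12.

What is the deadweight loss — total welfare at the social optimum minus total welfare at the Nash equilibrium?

129.8

∂u_i/∂x_i = α_i − 1, so developer i contributes w_i if α_i > 1, else 0.
α_i > 1 for i ∈ {1, 4, 5}; NE contributions (13, 0, 0, 18, 12), X = 43.
W^NE = Σw_i − X^NE + (Σα_i)·X^NE = 65 + 5.9·43 = 318.7.
Planner: ∂(Σu_j)/∂x_i = Σα_j − 1 = 5.9 > 0, so everyone contributes w_i; X^SO = 65, W^SO = 65 + 5.9·65 = 448.5.
Deadweight loss = 129.8.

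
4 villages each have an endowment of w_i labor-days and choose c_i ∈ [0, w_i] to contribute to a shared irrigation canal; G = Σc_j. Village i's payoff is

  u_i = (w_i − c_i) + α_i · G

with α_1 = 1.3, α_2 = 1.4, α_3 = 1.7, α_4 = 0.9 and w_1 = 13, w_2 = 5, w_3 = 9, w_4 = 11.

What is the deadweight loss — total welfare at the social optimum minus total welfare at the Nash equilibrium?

∂u_i/∂c_i = α_i − 1, so village i contributes w_i if α_i > 1, else 0.
α_i > 1 for i ∈ {1, 2, 3}; NE contributions (13, 5, 9, 0), G = 27.
W^NE = Σw_i − G^NE + (Σα_i)·G^NE = 38 + 4.3·27 = 154.1.
Planner: ∂(Σu_j)/∂c_i = Σα_j − 1 = 4.3 > 0, so everyone contributes w_i; G^SO = 38, W^SO = 38 + 4.3·38 = 201.4.
Deadweight loss = 47.3.

47.3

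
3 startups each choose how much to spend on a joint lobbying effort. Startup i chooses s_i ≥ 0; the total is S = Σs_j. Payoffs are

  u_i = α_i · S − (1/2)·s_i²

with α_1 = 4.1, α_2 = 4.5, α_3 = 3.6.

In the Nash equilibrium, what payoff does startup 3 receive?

37.44

Startup i's FOC: ∂u_i/∂s_i = α_i − s_i = 0, so s_i* = α_i.
NE contributions = (4.1, 4.5, 3.6); S = 12.2.
u_3 = α_3·S − ½·(s_3)² = 3.6·12.2 − ½·3.6² = 37.44.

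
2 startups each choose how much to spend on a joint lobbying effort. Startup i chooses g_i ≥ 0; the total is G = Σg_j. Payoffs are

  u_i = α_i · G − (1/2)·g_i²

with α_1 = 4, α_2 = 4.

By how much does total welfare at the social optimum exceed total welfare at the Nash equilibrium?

Startup i's FOC: ∂u_i/∂g_i = α_i − g_i = 0, so g_i* = α_i.
NE contributions = (4, 4); G = 8.
W^NE = (Σα)·G − ½Σα_i² = 8² − ½·32 = 48.
Planner sets g_i = Σα_j = 8 for every i, so G^SO = 2·8 = 16.
W^SO = (Σα)·G^SO − ½·2·(Σα)² = (2/2)·8² = 64.
Deadweight loss = W^SO − W^NE = 16.

16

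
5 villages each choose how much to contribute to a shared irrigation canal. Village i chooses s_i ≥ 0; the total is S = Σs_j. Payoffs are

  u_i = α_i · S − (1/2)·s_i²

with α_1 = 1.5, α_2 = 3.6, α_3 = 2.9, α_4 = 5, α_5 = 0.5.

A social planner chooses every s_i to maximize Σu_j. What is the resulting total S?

67.5

Planner FOC: ∂(Σu_j)/∂s_i = (Σα_j) − s_i = 0, so s_i^SO = Σα_j = 13.5 for every i; S^SO = 67.5.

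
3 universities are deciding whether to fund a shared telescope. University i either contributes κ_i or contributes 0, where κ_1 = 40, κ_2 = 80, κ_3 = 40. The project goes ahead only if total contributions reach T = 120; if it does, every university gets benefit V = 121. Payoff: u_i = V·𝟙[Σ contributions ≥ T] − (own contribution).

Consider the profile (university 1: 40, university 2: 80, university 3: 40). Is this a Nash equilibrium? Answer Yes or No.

No

Total = 160 ≥ 120: provided.
University 1 (pledges 40, payoff 81): dropping to 0 → total 120, payoff 121. Profitable deviation.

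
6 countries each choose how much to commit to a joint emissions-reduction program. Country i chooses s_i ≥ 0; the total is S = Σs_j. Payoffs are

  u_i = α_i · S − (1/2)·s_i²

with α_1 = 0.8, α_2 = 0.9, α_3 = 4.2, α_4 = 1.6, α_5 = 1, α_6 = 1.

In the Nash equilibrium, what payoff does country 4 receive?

Country i's FOC: ∂u_i/∂s_i = α_i − s_i = 0, so s_i* = α_i.
NE contributions = (0.8, 0.9, 4.2, 1.6, 1, 1); S = 9.5.
u_4 = α_4·S − ½·(s_4)² = 1.6·9.5 − ½·1.6² = 13.92.

13.92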